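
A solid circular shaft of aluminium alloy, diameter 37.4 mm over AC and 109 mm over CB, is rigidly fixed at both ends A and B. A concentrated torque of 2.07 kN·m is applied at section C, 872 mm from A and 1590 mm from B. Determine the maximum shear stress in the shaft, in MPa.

7.94 MPa

Compatibility: T_A·a/J_AC = T_B·b/J_CB with T_A + T_B = T₀.
J_AC = 1.92×10^-7 m⁴, J_CB = 1.39×10^-5 m⁴, so T_A = T₀·(J_AC/a)/((J_AC/a)+(J_CB/b)) = 51.03 N·m, T_B = 2019 N·m.
τ in each portion: τ_AC = 4.97×10^6 Pa, τ_CB = 7.94×10^6 Pa; maximum is in CB.
τ_max = T_CB·r/J = 2019·0.0545/1.39×10^-5 = 7.940×10^6 Pa.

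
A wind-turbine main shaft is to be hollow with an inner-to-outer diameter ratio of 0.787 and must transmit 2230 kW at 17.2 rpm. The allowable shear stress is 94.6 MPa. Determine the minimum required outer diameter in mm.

ω = 2π·17.2/60 = 1.801 rad/s, so T = P/ω = 2230×10³ / 1.801 = 1.238e6 N·m.
For a hollow shaft with d_i/d_o = 0.787: τ_max = 16T/(π d_o³ (1−k⁴)), so d_o = [16T/(π τ_allow (1−k⁴))]^(1/3) = [16·1.238e6/(π·9.46×10^7·0.6164)]^(1/3) = 0.4764 m.

476 mm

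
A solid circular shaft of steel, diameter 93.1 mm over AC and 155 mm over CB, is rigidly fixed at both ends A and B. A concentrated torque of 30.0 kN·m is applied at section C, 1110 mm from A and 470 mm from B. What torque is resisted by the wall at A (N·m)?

1570 N·m

Compatibility: T_A·a/J_AC = T_B·b/J_CB with T_A + T_B = T₀.
J_AC = 7.38×10^-6 m⁴, J_CB = 5.67×10^-5 m⁴, so T_A = T₀·(J_AC/a)/((J_AC/a)+(J_CB/b)) = 1567 N·m, T_B = 28430 N·m.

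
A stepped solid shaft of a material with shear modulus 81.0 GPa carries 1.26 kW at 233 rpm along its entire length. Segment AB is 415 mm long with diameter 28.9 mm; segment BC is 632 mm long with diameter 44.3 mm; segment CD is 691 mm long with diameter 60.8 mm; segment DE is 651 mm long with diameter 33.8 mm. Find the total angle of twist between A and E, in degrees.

ω = 2π·233/60 = 24.40 rad/s, so T = P/ω = 1.26×10³ / 24.40 = 51.64 N·m.
J_AB = π(0.0289)⁴/32 = 6.85×10^-8 m⁴; J_BC = π(0.0443)⁴/32 = 3.78×10^-7 m⁴; J_CD = π(0.0608)⁴/32 = 1.34×10^-6 m⁴; J_DE = π(0.0338)⁴/32 = 1.28×10^-7 m⁴.
θ = (T/G)·Σ L_i/J_i = (51.64/81.0×10⁹)·(0.415/6.85×10^-8 + 0.632/3.78×10^-7 + 0.691/1.34×10^-6 + 0.651/1.28×10^-7) = 8.496×10^-3 rad.

0.487°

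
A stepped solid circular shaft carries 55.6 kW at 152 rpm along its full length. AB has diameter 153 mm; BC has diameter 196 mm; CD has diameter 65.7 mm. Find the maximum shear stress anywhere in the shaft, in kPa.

ω = 2π·152/60 = 15.92 rad/s, so T = P/ω = 55.6×10³ / 15.92 = 3493 N·m.
Under the same torque, τ_max = 16T/(πd³) is largest where d is smallest — segment CD (d = 65.7 mm).
τ_max = 16·3493/(π·(0.0657)³) = 6.273×10^7 Pa.

62700 kPa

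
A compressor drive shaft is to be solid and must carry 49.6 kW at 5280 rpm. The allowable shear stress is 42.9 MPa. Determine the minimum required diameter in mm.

22.0 mm

ω = 2π·5280/60 = 552.9 rad/s, so T = P/ω = 49.6×10³ / 552.9 = 89.71 N·m.
For a solid shaft τ_max = 16T/(πd³), so d = (16T/(π τ_allow))^(1/3) = (16·89.71/(π·4.29×10^7))^(1/3) = 0.02200 m.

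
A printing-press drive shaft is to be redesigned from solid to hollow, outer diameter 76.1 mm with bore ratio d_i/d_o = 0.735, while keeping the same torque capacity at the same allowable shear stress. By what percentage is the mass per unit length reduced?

42.1 %

Equal τ_max and T ⇒ the solid shaft needs d_s³ = d_o³(1−k⁴), so d_s = 76.1·(1−0.735⁴)^(1/3) = 67.83 mm.
Area ratio A_h/A_s = d_o²(1−k²)/d_s² = (1−k²)/(1−k⁴)^(2/3) = 0.5787.
Mass saving = 1 − 0.5787 = 42.1 %.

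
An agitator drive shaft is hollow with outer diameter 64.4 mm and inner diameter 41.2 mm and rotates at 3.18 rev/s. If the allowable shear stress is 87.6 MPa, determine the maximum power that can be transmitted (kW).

J = π(d_o⁴ − d_i⁴)/32 = π(0.0644⁴ − 0.0412⁴)/32 = 1.406×10^-6 m⁴.
T_max = τ_allow·J/r = 8.76×10^7 × 1.406×10^-6 / 0.0322 = 3824 N·m.
ω = 2π·3.18 = 19.98 rad/s, so P_max = T_max·ω = 7.641×10^4 W.

76.4 kW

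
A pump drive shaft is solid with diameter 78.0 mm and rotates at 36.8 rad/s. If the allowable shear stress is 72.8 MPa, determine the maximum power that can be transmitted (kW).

J = πd⁴/32 = π(0.0780)⁴/32 = 3.634×10^-6 m⁴.
T_max = τ_allow·J/r = 7.28×10^7 × 3.634×10^-6 / 0.0390 = 6783 N·m.
ω = 36.8 rad/s, so P_max = T_max·ω = 2.496×10^5 W.

250 kW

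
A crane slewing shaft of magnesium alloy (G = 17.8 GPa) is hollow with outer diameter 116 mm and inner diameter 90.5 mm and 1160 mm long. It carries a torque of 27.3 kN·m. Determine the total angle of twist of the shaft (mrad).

J = π(d_o⁴ − d_i⁴)/32 = π(0.116⁴ − 0.0905⁴)/32 = 1.119×10^-5 m⁴.
θ = T·L/(G·J) = 27300 × 1.16 / (17.8×10⁹ × 1.119×10^-5) = 0.1590 rad.

159 mrad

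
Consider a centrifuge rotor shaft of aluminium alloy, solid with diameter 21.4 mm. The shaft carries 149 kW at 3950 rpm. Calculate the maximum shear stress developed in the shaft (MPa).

187 MPa

ω = 2π·3950/60 = 413.6 rad/s, so T = P/ω = 149×10³ / 413.6 = 360.2 N·m.
J = πd⁴/32 = π(0.0214)⁴/32 = 2.059×10^-8 m⁴.
τ_max = T·r/J = 360.2 × 0.0107 / 2.059×10^-8 = 1.872×10^8 Pa.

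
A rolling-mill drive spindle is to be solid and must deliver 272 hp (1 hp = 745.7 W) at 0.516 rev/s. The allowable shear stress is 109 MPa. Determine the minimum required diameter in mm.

ω = 2π·0.516 = 3.242 rad/s, so T = P/ω = 272×745.7 / 3.242 = 62560 N·m.
For a solid shaft τ_max = 16T/(πd³), so d = (16T/(π τ_allow))^(1/3) = (16·62560/(π·1.09×10^8))^(1/3) = 0.1430 m.

143 mm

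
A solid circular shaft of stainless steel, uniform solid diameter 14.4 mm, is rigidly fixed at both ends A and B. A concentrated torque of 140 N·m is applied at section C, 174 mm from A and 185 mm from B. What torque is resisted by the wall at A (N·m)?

72.1 N·m

With uniform GJ and both ends fixed, compatibility θ_AC = θ_CB gives T_A·a = T_B·b, together with T_A + T_B = T₀.
T_A = T₀·b/(a+b) = 140.0·185/359.0 = 72.14 N·m; T_B = 67.86 N·m.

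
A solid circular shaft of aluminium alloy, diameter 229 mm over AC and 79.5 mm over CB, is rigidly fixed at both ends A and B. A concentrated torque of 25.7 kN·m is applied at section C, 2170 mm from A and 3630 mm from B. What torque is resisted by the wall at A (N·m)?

25500 N·m

Compatibility: T_A·a/J_AC = T_B·b/J_CB with T_A + T_B = T₀.
J_AC = 2.70×10^-4 m⁴, J_CB = 3.92×10^-6 m⁴, so T_A = T₀·(J_AC/a)/((J_AC/a)+(J_CB/b)) = 25480 N·m, T_B = 221.2 N·m.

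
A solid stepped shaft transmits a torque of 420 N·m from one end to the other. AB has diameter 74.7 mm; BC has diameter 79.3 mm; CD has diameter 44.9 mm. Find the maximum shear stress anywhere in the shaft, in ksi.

Under the same torque, τ_max = 16T/(πd³) is largest where d is smallest — segment CD (d = 44.9 mm).
τ_max = 16·420.0/(π·(0.0449)³) = 2.363×10^7 Pa.

3.43 ksi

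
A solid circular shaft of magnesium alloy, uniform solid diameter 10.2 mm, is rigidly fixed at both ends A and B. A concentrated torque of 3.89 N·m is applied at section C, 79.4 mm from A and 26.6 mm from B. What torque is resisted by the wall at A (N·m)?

0.976 N·m

With uniform GJ and both ends fixed, compatibility θ_AC = θ_CB gives T_A·a = T_B·b, together with T_A + T_B = T₀.
T_A = T₀·b/(a+b) = 3.890·26.6/106.0 = 0.9762 N·m; T_B = 2.914 N·m.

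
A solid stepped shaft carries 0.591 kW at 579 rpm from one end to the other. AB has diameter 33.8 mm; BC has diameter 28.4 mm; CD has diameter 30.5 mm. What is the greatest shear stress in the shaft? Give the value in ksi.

ω = 2π·579/60 = 60.63 rad/s, so T = P/ω = 0.591×10³ / 60.63 = 9.747 N·m.
Under the same torque, τ_max = 16T/(πd³) is largest where d is smallest — segment BC (d = 28.4 mm).
τ_max = 16·9.747/(π·(0.0284)³) = 2.167×10^6 Pa.

0.314 ksi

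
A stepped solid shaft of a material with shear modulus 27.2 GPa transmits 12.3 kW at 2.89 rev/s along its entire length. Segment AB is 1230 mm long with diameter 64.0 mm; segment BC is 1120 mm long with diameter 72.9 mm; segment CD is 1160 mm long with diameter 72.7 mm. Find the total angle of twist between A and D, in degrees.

2.25°

ω = 2π·2.89 = 18.16 rad/s, so T = P/ω = 12.3×10³ / 18.16 = 677.4 N·m.
J_AB = π(0.0640)⁴/32 = 1.65×10^-6 m⁴; J_BC = π(0.0729)⁴/32 = 2.77×10^-6 m⁴; J_CD = π(0.0727)⁴/32 = 2.74×10^-6 m⁴.
θ = (T/G)·Σ L_i/J_i = (677.4/27.2×10⁹)·(1.23/1.65×10^-6 + 1.12/2.77×10^-6 + 1.16/2.74×10^-6) = 0.03919 rad.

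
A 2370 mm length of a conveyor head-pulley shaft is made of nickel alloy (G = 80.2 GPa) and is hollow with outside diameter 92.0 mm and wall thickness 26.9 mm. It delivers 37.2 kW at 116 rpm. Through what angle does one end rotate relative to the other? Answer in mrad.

ω = 2π·116/60 = 12.15 rad/s, so T = P/ω = 37.2×10³ / 12.15 = 3062 N·m.
J = π(d_o⁴ − d_i⁴)/32 = π(0.0920⁴ − 0.0382⁴)/32 = 6.824×10^-6 m⁴.
θ = T·L/(G·J) = 3062 × 2.37 / (80.2×10⁹ × 6.824×10^-6) = 0.01326 rad.

13.3 mrad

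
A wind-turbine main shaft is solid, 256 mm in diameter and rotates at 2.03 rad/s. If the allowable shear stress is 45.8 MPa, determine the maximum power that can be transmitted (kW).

306 kW

J = πd⁴/32 = π(0.256)⁴/32 = 4.217×10^-4 m⁴.
T_max = τ_allow·J/r = 4.58×10^7 × 4.217×10^-4 / 0.128 = 150900 N·m.
ω = 2.03 rad/s, so P_max = T_max·ω = 3.063×10^5 W.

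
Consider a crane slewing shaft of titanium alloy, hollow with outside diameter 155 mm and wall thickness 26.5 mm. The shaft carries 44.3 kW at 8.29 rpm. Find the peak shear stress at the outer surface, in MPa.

ω = 2π·8.29/60 = 0.8681 rad/s, so T = P/ω = 44.3×10³ / 0.8681 = 51030 N·m.
J = π(d_o⁴ − d_i⁴)/32 = π(0.155⁴ − 0.102⁴)/32 = 4.604×10^-5 m⁴.
τ_max = T·r/J = 51030 × 0.0775 / 4.604×10^-5 = 8.590×10^7 Pa.

85.9 MPa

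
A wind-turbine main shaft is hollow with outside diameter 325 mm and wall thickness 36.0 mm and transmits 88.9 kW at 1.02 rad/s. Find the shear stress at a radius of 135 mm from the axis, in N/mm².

17.0 N/mm²

ω = 1.02 rad/s, so T = P/ω = 88.9×10³ / 1.020 = 87160 N·m.
J = π(d_o⁴ − d_i⁴)/32 = π(0.325⁴ − 0.253⁴)/32 = 6.931×10^-4 m⁴.
Shear stress varies linearly with radius: τ = T·r/J = 87160 × 0.135 / 6.931×10^-4 = 1.698×10^7 Pa.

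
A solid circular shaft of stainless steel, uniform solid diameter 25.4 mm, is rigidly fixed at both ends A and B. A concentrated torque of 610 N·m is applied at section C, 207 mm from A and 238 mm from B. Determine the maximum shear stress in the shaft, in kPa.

101000 kPa

With uniform GJ and both ends fixed, compatibility θ_AC = θ_CB gives T_A·a = T_B·b, together with T_A + T_B = T₀.
T_A = T₀·b/(a+b) = 610.0·238/445.0 = 326.2 N·m; T_B = 283.8 N·m.
τ in each portion: τ_AC = 1.01×10^8 Pa, τ_CB = 8.82×10^7 Pa; maximum is in AC.
τ_max = T_AC·r/J = 326.2·0.0127/4.09×10^-8 = 1.014×10^8 Pa.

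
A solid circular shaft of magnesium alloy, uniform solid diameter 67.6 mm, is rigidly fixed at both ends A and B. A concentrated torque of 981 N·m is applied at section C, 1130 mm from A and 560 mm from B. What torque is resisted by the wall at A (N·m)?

325 N·m

With uniform GJ and both ends fixed, compatibility θ_AC = θ_CB gives T_A·a = T_B·b, together with T_A + T_B = T₀.
T_A = T₀·b/(a+b) = 981.0·560/1690 = 325.1 N·m; T_B = 655.9 N·m.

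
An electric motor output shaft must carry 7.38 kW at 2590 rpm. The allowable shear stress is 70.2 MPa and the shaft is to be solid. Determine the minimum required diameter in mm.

12.5 mm

ω = 2π·2590/60 = 271.2 rad/s, so T = P/ω = 7.38×10³ / 271.2 = 27.21 N·m.
For a solid shaft τ_max = 16T/(πd³), so d = (16T/(π τ_allow))^(1/3) = (16·27.21/(π·7.02×10^7))^(1/3) = 0.01254 m.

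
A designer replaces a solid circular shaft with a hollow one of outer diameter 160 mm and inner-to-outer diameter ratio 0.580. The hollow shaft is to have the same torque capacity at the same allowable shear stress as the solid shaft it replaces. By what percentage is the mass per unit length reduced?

Equal τ_max and T ⇒ the solid shaft needs d_s³ = d_o³(1−k⁴), so d_s = 160·(1−0.580⁴)^(1/3) = 153.7 mm.
Area ratio A_h/A_s = d_o²(1−k²)/d_s² = (1−k²)/(1−k⁴)^(2/3) = 0.7189.
Mass saving = 1 − 0.7189 = 28.1 %.

28.1 %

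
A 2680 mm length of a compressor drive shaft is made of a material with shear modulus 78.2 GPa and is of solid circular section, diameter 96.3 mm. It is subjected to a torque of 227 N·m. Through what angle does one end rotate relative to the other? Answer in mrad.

J = πd⁴/32 = π(0.0963)⁴/32 = 8.443×10^-6 m⁴.
θ = T·L/(G·J) = 227.0 × 2.68 / (78.2×10⁹ × 8.443×10^-6) = 9.214×10^-4 rad.

0.921 mrad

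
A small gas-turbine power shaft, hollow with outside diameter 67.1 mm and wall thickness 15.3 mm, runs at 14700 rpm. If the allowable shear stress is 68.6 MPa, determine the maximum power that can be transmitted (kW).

5720 kW

J = π(d_o⁴ − d_i⁴)/32 = π(0.0671⁴ − 0.0365⁴)/32 = 1.816×10^-6 m⁴.
T_max = τ_allow·J/r = 6.86×10^7 × 1.816×10^-6 / 0.0335 = 3713 N·m.
ω = 2π·14700/60 = 1539 rad/s, so P_max = T_max·ω = 5.716×10^6 W.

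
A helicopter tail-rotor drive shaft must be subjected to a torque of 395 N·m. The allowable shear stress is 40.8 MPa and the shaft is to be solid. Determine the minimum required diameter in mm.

36.7 mm

For a solid shaft τ_max = 16T/(πd³), so d = (16T/(π τ_allow))^(1/3) = (16·395.0/(π·4.08×10^7))^(1/3) = 0.03667 m.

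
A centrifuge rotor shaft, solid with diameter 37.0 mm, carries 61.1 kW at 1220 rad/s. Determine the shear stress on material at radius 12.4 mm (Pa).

ω = 1220 rad/s, so T = P/ω = 61.1×10³ / 1220 = 50.08 N·m.
J = πd⁴/32 = π(0.0370)⁴/32 = 1.840×10^-7 m⁴.
Shear stress varies linearly with radius: τ = T·r/J = 50.08 × 0.0124 / 1.840×10^-7 = 3.375×10^6 Pa.

3.38e6 Pa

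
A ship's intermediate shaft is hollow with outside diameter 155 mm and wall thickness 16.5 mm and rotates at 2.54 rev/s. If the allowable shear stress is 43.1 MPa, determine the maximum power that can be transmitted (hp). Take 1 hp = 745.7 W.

J = π(d_o⁴ − d_i⁴)/32 = π(0.155⁴ − 0.122⁴)/32 = 3.492×10^-5 m⁴.
T_max = τ_allow·J/r = 4.31×10^7 × 3.492×10^-5 / 0.0775 = 19420 N·m.
ω = 2π·2.54 = 15.96 rad/s, so P_max = T_max·ω = 3.099×10^5 W.

416 hp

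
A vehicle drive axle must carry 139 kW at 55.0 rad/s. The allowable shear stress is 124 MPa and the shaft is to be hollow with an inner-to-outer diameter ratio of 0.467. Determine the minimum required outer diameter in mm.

ω = 55.0 rad/s, so T = P/ω = 139×10³ / 55.00 = 2527 N·m.
For a hollow shaft with d_i/d_o = 0.467: τ_max = 16T/(π d_o³ (1−k⁴)), so d_o = [16T/(π τ_allow (1−k⁴))]^(1/3) = [16·2527/(π·1.24×10^8·0.9524)]^(1/3) = 0.04777 m.

47.8 mm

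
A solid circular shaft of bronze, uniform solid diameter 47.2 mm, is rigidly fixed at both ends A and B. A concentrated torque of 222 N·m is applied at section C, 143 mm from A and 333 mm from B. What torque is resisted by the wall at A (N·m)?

With uniform GJ and both ends fixed, compatibility θ_AC = θ_CB gives T_A·a = T_B·b, together with T_A + T_B = T₀.
T_A = T₀·b/(a+b) = 222.0·333/476.0 = 155.3 N·m; T_B = 66.69 N·m.

155 N·m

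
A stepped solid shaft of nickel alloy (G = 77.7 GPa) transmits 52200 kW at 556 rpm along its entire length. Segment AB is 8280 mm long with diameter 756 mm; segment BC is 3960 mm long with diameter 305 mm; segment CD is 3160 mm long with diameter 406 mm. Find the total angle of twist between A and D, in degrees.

4.04°

ω = 2π·556/60 = 58.22 rad/s, so T = P/ω = 52200×10³ / 58.22 = 896500 N·m.
J_AB = π(0.756)⁴/32 = 0.0321 m⁴; J_BC = π(0.305)⁴/32 = 8.50×10^-4 m⁴; J_CD = π(0.406)⁴/32 = 2.67×10^-3 m⁴.
θ = (T/G)·Σ L_i/J_i = (896500/77.7×10⁹)·(8.28/0.0321 + 3.96/8.50×10^-4 + 3.16/2.67×10^-3) = 0.07043 rad.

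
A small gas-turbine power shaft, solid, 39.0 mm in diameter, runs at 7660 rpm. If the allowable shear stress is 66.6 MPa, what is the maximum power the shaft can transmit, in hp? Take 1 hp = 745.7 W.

J = πd⁴/32 = π(0.0390)⁴/32 = 2.271×10^-7 m⁴.
T_max = τ_allow·J/r = 6.66×10^7 × 2.271×10^-7 / 0.0195 = 775.7 N·m.
ω = 2π·7660/60 = 802.2 rad/s, so P_max = T_max·ω = 6.222×10^5 W.

834 hp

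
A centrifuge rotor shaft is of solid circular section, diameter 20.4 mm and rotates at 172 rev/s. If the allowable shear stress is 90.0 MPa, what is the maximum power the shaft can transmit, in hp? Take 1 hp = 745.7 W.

J = πd⁴/32 = π(0.0204)⁴/32 = 1.700×10^-8 m⁴.
T_max = τ_allow·J/r = 9.00×10^7 × 1.700×10^-8 / 0.0102 = 150.0 N·m.
ω = 2π·172 = 1081 rad/s, so P_max = T_max·ω = 1.621×10^5 W.

217 hp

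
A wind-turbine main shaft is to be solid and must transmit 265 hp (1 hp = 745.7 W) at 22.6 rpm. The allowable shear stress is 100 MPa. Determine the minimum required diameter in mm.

162 mm

ω = 2π·22.6/60 = 2.367 rad/s, so T = P/ω = 265×745.7 / 2.367 = 83500 N·m.
For a solid shaft τ_max = 16T/(πd³), so d = (16T/(π τ_allow))^(1/3) = (16·83500/(π·1.00×10^8))^(1/3) = 0.1620 m.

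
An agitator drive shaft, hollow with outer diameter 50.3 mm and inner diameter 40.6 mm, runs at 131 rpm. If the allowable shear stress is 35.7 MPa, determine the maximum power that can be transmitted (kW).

7.04 kW

J = π(d_o⁴ − d_i⁴)/32 = π(0.0503⁴ − 0.0406⁴)/32 = 3.617×10^-7 m⁴.
T_max = τ_allow·J/r = 3.57×10^7 × 3.617×10^-7 / 0.0251 = 513.4 N·m.
ω = 2π·131/60 = 13.72 rad/s, so P_max = T_max·ω = 7043 W.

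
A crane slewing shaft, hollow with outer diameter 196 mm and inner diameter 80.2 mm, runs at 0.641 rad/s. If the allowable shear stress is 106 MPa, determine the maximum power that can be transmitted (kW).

J = π(d_o⁴ − d_i⁴)/32 = π(0.196⁴ − 0.0802⁴)/32 = 1.408×10^-4 m⁴.
T_max = τ_allow·J/r = 1.06×10^8 × 1.408×10^-4 / 0.0980 = 152300 N·m.
ω = 0.641 rad/s, so P_max = T_max·ω = 9.764×10^4 W.

97.6 kW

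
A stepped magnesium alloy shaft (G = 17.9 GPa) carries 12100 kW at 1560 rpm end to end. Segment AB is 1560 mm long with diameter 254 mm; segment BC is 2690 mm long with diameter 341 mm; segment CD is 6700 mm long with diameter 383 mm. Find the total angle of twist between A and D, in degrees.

ω = 2π·1560/60 = 163.4 rad/s, so T = P/ω = 12100×10³ / 163.4 = 74070 N·m.
J_AB = π(0.254)⁴/32 = 4.09×10^-4 m⁴; J_BC = π(0.341)⁴/32 = 1.33×10^-3 m⁴; J_CD = π(0.383)⁴/32 = 2.11×10^-3 m⁴.
θ = (T/G)·Σ L_i/J_i = (74070/17.9×10⁹)·(1.56/4.09×10^-4 + 2.69/1.33×10^-3 + 6.70/2.11×10^-3) = 0.03731 rad.

2.14°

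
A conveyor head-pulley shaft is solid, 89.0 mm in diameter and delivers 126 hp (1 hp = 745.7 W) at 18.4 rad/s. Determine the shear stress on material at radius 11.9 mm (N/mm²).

ω = 18.4 rad/s, so T = P/ω = 126×745.7 / 18.40 = 5106 N·m.
J = πd⁴/32 = π(0.0890)⁴/32 = 6.160×10^-6 m⁴.
Shear stress varies linearly with radius: τ = T·r/J = 5106 × 0.0119 / 6.160×10^-6 = 9.865×10^6 Pa.

9.87 N/mm²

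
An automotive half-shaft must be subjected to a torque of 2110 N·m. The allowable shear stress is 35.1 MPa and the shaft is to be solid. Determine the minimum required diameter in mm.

For a solid shaft τ_max = 16T/(πd³), so d = (16T/(π τ_allow))^(1/3) = (16·2110/(π·3.51×10^7))^(1/3) = 0.06740 m.

67.4 mm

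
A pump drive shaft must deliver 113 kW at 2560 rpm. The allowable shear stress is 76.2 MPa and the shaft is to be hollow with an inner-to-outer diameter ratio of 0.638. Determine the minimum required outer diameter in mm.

ω = 2π·2560/60 = 268.1 rad/s, so T = P/ω = 113×10³ / 268.1 = 421.5 N·m.
For a hollow shaft with d_i/d_o = 0.638: τ_max = 16T/(π d_o³ (1−k⁴)), so d_o = [16T/(π τ_allow (1−k⁴))]^(1/3) = [16·421.5/(π·7.62×10^7·0.8343)]^(1/3) = 0.03232 m.

32.3 mm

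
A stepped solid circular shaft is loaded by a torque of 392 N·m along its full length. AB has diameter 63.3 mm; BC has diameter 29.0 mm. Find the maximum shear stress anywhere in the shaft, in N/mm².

Under the same torque, τ_max = 16T/(πd³) is largest where d is smallest — segment BC (d = 29.0 mm).
τ_max = 16·392.0/(π·(0.0290)³) = 8.186×10^7 Pa.

81.9 N/mm²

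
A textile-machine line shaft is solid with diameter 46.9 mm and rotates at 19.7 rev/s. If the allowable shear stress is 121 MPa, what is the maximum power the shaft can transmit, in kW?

303 kW

J = πd⁴/32 = π(0.0469)⁴/32 = 4.750×10^-7 m⁴.
T_max = τ_allow·J/r = 1.21×10^8 × 4.750×10^-7 / 0.0234 = 2451 N·m.
ω = 2π·19.7 = 123.8 rad/s, so P_max = T_max·ω = 3.034×10^5 W.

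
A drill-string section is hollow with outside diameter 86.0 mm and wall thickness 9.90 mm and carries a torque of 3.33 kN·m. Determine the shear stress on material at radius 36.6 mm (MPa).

35.0 MPa

J = π(d_o⁴ − d_i⁴)/32 = π(0.0860⁴ − 0.0662⁴)/32 = 3.485×10^-6 m⁴.
Shear stress varies linearly with radius: τ = T·r/J = 3330 × 0.0366 / 3.485×10^-6 = 3.498×10^7 Pa.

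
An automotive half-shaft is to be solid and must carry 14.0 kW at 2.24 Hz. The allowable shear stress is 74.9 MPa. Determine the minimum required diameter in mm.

40.7 mm

ω = 2π·2.24 = 14.07 rad/s, so T = P/ω = 14.0×10³ / 14.07 = 994.7 N·m.
For a solid shaft τ_max = 16T/(πd³), so d = (16T/(π τ_allow))^(1/3) = (16·994.7/(π·7.49×10^7))^(1/3) = 0.04074 m.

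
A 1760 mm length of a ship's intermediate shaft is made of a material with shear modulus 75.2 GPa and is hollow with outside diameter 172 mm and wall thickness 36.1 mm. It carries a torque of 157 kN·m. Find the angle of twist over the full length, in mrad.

J = π(d_o⁴ − d_i⁴)/32 = π(0.172⁴ − 0.0998⁴)/32 = 7.618×10^-5 m⁴.
θ = T·L/(G·J) = 157000 × 1.76 / (75.2×10⁹ × 7.618×10^-5) = 0.04823 rad.

48.2 mrad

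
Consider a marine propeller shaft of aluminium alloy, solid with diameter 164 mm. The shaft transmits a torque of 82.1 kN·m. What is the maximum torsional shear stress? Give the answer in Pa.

J = πd⁴/32 = π(0.164)⁴/32 = 7.102×10^-5 m⁴.
τ_max = T·r/J = 82100 × 0.0820 / 7.102×10^-5 = 9.479×10^7 Pa.

9.48e7 Pa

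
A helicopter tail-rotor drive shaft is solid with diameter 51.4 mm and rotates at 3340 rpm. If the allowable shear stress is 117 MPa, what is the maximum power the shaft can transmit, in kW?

1090 kW

J = πd⁴/32 = π(0.0514)⁴/32 = 6.853×10^-7 m⁴.
T_max = τ_allow·J/r = 1.17×10^8 × 6.853×10^-7 / 0.0257 = 3120 N·m.
ω = 2π·3340/60 = 349.8 rad/s, so P_max = T_max·ω = 1.091×10^6 W.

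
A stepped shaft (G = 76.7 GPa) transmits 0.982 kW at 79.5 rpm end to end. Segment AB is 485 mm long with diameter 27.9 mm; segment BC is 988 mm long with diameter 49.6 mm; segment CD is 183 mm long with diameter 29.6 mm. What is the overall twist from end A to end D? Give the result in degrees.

1.08°

ω = 2π·79.5/60 = 8.325 rad/s, so T = P/ω = 0.982×10³ / 8.325 = 118.0 N·m.
J_AB = π(0.0279)⁴/32 = 5.95×10^-8 m⁴; J_BC = π(0.0496)⁴/32 = 5.94×10^-7 m⁴; J_CD = π(0.0296)⁴/32 = 7.54×10^-8 m⁴.
θ = (T/G)·Σ L_i/J_i = (118.0/76.7×10⁹)·(0.485/5.95×10^-8 + 0.988/5.94×10^-7 + 0.183/7.54×10^-8) = 0.01883 rad.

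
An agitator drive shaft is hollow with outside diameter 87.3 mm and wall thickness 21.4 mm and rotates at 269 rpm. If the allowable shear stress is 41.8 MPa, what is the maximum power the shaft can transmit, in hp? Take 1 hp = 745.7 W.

J = π(d_o⁴ − d_i⁴)/32 = π(0.0873⁴ − 0.0445⁴)/32 = 5.317×10^-6 m⁴.
T_max = τ_allow·J/r = 4.18×10^7 × 5.317×10^-6 / 0.0437 = 5092 N·m.
ω = 2π·269/60 = 28.17 rad/s, so P_max = T_max·ω = 1.434×10^5 W.

192 hp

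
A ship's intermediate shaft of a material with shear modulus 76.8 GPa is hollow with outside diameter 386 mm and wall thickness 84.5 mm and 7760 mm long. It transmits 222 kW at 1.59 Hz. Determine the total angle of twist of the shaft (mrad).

1.14 mrad

ω = 2π·1.59 = 9.990 rad/s, so T = P/ω = 222×10³ / 9.990 = 22220 N·m.
J = π(d_o⁴ − d_i⁴)/32 = π(0.386⁴ − 0.217⁴)/32 = 1.962×10^-3 m⁴.
θ = T·L/(G·J) = 22220 × 7.76 / (76.8×10⁹ × 1.962×10^-3) = 1.145×10^-3 rad.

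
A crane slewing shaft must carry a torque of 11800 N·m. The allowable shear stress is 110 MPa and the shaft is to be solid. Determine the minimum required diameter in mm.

81.7 mm

For a solid shaft τ_max = 16T/(πd³), so d = (16T/(π τ_allow))^(1/3) = (16·11800/(π·1.10×10^8))^(1/3) = 0.08175 m.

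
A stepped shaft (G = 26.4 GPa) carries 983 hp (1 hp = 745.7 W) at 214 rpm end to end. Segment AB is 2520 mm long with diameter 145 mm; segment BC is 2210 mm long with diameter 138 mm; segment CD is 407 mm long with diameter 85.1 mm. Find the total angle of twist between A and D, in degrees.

14.1°

ω = 2π·214/60 = 22.41 rad/s, so T = P/ω = 983×745.7 / 22.41 = 32710 N·m.
J_AB = π(0.145)⁴/32 = 4.34×10^-5 m⁴; J_BC = π(0.138)⁴/32 = 3.56×10^-5 m⁴; J_CD = π(0.0851)⁴/32 = 5.15×10^-6 m⁴.
θ = (T/G)·Σ L_i/J_i = (32710/26.4×10⁹)·(2.52/4.34×10^-5 + 2.21/3.56×10^-5 + 0.407/5.15×10^-6) = 0.2468 rad.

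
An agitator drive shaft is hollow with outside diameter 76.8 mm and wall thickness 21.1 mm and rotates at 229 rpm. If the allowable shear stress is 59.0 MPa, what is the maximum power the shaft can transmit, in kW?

J = π(d_o⁴ − d_i⁴)/32 = π(0.0768⁴ − 0.0346⁴)/32 = 3.275×10^-6 m⁴.
T_max = τ_allow·J/r = 5.90×10^7 × 3.275×10^-6 / 0.0384 = 5031 N·m.
ω = 2π·229/60 = 23.98 rad/s, so P_max = T_max·ω = 1.207×10^5 W.

121 kW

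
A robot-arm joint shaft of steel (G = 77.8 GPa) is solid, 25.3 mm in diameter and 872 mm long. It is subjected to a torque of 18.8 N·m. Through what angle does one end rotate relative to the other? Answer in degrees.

J = πd⁴/32 = π(0.0253)⁴/32 = 4.022×10^-8 m⁴.
θ = T·L/(G·J) = 18.80 × 0.872 / (77.8×10⁹ × 4.022×10^-8) = 5.239×10^-3 rad.

0.300°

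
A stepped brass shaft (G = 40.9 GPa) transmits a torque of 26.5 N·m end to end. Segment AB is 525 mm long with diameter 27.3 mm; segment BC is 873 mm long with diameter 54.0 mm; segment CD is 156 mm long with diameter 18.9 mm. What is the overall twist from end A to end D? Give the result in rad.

0.0150 rad

J_AB = π(0.0273)⁴/32 = 5.45×10^-8 m⁴; J_BC = π(0.0540)⁴/32 = 8.35×10^-7 m⁴; J_CD = π(0.0189)⁴/32 = 1.25×10^-8 m⁴.
θ = (T/G)·Σ L_i/J_i = (26.50/40.9×10⁹)·(0.525/5.45×10^-8 + 0.873/8.35×10^-7 + 0.156/1.25×10^-8) = 0.01498 rad.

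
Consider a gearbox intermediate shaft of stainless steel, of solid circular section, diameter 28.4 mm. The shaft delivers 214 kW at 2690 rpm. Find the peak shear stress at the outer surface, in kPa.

ω = 2π·2690/60 = 281.7 rad/s, so T = P/ω = 214×10³ / 281.7 = 759.7 N·m.
J = πd⁴/32 = π(0.0284)⁴/32 = 6.387×10^-8 m⁴.
τ_max = T·r/J = 759.7 × 0.0142 / 6.387×10^-8 = 1.689×10^8 Pa.

169000 kPa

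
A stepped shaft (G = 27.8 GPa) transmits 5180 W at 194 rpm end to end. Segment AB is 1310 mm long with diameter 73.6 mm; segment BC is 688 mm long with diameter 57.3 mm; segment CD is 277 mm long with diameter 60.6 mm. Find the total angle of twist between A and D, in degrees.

ω = 2π·194/60 = 20.32 rad/s, so T = P/ω = 5180 / 20.32 = 255.0 N·m.
J_AB = π(0.0736)⁴/32 = 2.88×10^-6 m⁴; J_BC = π(0.0573)⁴/32 = 1.06×10^-6 m⁴; J_CD = π(0.0606)⁴/32 = 1.32×10^-6 m⁴.
θ = (T/G)·Σ L_i/J_i = (255.0/27.8×10⁹)·(1.31/2.88×10^-6 + 0.688/1.06×10^-6 + 0.277/1.32×10^-6) = 0.01205 rad.

0.691°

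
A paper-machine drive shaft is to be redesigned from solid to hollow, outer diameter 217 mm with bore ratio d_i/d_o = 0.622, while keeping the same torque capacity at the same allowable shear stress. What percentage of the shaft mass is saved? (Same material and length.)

31.7 %

Equal τ_max and T ⇒ the solid shaft needs d_s³ = d_o³(1−k⁴), so d_s = 217·(1−0.622⁴)^(1/3) = 205.6 mm.
Area ratio A_h/A_s = d_o²(1−k²)/d_s² = (1−k²)/(1−k⁴)^(2/3) = 0.6831.
Mass saving = 1 − 0.6831 = 31.7 %.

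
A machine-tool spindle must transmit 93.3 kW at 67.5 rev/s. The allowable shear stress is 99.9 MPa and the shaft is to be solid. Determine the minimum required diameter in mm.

ω = 2π·67.5 = 424.1 rad/s, so T = P/ω = 93.3×10³ / 424.1 = 220.0 N·m.
For a solid shaft τ_max = 16T/(πd³), so d = (16T/(π τ_allow))^(1/3) = (16·220.0/(π·9.99×10^7))^(1/3) = 0.02238 m.

22.4 mm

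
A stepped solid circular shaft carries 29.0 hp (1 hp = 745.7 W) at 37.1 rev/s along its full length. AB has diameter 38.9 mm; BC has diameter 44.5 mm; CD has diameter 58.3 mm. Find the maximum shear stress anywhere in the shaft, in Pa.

8.03e6 Pa

ω = 2π·37.1 = 233.1 rad/s, so T = P/ω = 29.0×745.7 / 233.1 = 92.77 N·m.
Under the same torque, τ_max = 16T/(πd³) is largest where d is smallest — segment AB (d = 38.9 mm).
τ_max = 16·92.77/(π·(0.0389)³) = 8.027×10^6 Pa.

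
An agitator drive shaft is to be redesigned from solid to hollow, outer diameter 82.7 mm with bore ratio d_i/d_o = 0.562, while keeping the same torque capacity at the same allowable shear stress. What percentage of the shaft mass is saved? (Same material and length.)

Equal τ_max and T ⇒ the solid shaft needs d_s³ = d_o³(1−k⁴), so d_s = 82.7·(1−0.562⁴)^(1/3) = 79.85 mm.
Area ratio A_h/A_s = d_o²(1−k²)/d_s² = (1−k²)/(1−k⁴)^(2/3) = 0.7338.
Mass saving = 1 − 0.7338 = 26.6 %.

26.6 %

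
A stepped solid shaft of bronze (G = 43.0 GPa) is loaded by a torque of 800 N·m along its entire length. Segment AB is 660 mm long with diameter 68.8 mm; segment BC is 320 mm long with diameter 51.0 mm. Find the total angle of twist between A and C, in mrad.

J_AB = π(0.0688)⁴/32 = 2.20×10^-6 m⁴; J_BC = π(0.0510)⁴/32 = 6.64×10^-7 m⁴.
θ = (T/G)·Σ L_i/J_i = (800.0/43.0×10⁹)·(0.660/2.20×10^-6 + 0.320/6.64×10^-7) = 0.01455 rad.

14.5 mrad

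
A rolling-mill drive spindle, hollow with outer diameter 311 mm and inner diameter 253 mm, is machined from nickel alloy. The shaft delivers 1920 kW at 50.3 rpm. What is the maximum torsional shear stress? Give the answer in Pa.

ω = 2π·50.3/60 = 5.267 rad/s, so T = P/ω = 1920×10³ / 5.267 = 364500 N·m.
J = π(d_o⁴ − d_i⁴)/32 = π(0.311⁴ − 0.253⁴)/32 = 5.162×10^-4 m⁴.
τ_max = T·r/J = 364500 × 0.155 / 5.162×10^-4 = 1.098×10^8 Pa.

1.10e8 Pa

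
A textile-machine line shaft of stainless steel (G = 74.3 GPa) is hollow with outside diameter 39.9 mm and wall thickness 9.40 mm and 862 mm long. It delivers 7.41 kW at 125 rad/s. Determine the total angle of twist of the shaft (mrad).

3.00 mrad

ω = 125 rad/s, so T = P/ω = 7.41×10³ / 125.0 = 59.28 N·m.
J = π(d_o⁴ − d_i⁴)/32 = π(0.0399⁴ − 0.0211⁴)/32 = 2.294×10^-7 m⁴.
θ = T·L/(G·J) = 59.28 × 0.862 / (74.3×10⁹ × 2.294×10^-7) = 2.998×10^-3 rad.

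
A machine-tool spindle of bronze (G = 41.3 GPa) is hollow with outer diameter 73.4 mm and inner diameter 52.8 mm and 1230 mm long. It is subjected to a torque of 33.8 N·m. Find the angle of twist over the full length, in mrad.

J = π(d_o⁴ − d_i⁴)/32 = π(0.0734⁴ − 0.0528⁴)/32 = 2.087×10^-6 m⁴.
θ = T·L/(G·J) = 33.80 × 1.23 / (41.3×10⁹ × 2.087×10^-6) = 4.824×10^-4 rad.

0.482 mrad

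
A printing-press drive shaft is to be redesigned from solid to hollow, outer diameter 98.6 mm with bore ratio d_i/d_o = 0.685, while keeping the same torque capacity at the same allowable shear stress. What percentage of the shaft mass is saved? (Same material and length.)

37.4 %

Equal τ_max and T ⇒ the solid shaft needs d_s³ = d_o³(1−k⁴), so d_s = 98.6·(1−0.685⁴)^(1/3) = 90.76 mm.
Area ratio A_h/A_s = d_o²(1−k²)/d_s² = (1−k²)/(1−k⁴)^(2/3) = 0.6265.
Mass saving = 1 − 0.6265 = 37.4 %.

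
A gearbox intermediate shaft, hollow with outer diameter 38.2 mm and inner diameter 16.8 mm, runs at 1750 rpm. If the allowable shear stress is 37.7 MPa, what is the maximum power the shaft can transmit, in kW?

J = π(d_o⁴ − d_i⁴)/32 = π(0.0382⁴ − 0.0168⁴)/32 = 2.012×10^-7 m⁴.
T_max = τ_allow·J/r = 3.77×10^7 × 2.012×10^-7 / 0.0191 = 397.2 N·m.
ω = 2π·1750/60 = 183.3 rad/s, so P_max = T_max·ω = 7.279×10^4 W.

72.8 kW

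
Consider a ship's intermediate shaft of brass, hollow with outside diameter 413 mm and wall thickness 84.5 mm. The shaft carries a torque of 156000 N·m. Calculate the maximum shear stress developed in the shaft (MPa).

J = π(d_o⁴ − d_i⁴)/32 = π(0.413⁴ − 0.244⁴)/32 = 2.508×10^-3 m⁴.
τ_max = T·r/J = 156000 × 0.206 / 2.508×10^-3 = 1.284×10^7 Pa.

12.8 MPa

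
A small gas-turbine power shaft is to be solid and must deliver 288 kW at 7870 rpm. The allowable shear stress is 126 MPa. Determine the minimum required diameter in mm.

ω = 2π·7870/60 = 824.1 rad/s, so T = P/ω = 288×10³ / 824.1 = 349.5 N·m.
For a solid shaft τ_max = 16T/(πd³), so d = (16T/(π τ_allow))^(1/3) = (16·349.5/(π·1.26×10^8))^(1/3) = 0.02417 m.

24.2 mm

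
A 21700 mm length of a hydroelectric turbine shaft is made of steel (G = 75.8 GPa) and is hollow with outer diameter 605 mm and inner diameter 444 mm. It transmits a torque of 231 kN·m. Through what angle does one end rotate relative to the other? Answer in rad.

J = π(d_o⁴ − d_i⁴)/32 = π(0.605⁴ − 0.444⁴)/32 = 9.338×10^-3 m⁴.
θ = T·L/(G·J) = 231000 × 21.7 / (75.8×10⁹ × 9.338×10^-3) = 7.082×10^-3 rad.

0.00708 rad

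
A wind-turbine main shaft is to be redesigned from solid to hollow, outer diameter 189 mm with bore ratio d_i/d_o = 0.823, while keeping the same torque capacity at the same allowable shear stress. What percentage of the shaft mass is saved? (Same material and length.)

51.4 %

Equal τ_max and T ⇒ the solid shaft needs d_s³ = d_o³(1−k⁴), so d_s = 189·(1−0.823⁴)^(1/3) = 154.0 mm.
Area ratio A_h/A_s = d_o²(1−k²)/d_s² = (1−k²)/(1−k⁴)^(2/3) = 0.4859.
Mass saving = 1 − 0.4859 = 51.4 %.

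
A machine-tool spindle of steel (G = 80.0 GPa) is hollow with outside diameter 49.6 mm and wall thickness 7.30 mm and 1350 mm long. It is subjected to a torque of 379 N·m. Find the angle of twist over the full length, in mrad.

14.3 mrad

J = π(d_o⁴ − d_i⁴)/32 = π(0.0496⁴ − 0.0350⁴)/32 = 4.469×10^-7 m⁴.
θ = T·L/(G·J) = 379.0 × 1.35 / (80.0×10⁹ × 4.469×10^-7) = 0.01431 rad.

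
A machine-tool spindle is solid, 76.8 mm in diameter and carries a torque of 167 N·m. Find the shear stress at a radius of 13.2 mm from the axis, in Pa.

645000 Pa

J = πd⁴/32 = π(0.0768)⁴/32 = 3.415×10^-6 m⁴.
Shear stress varies linearly with radius: τ = T·r/J = 167.0 × 0.0132 / 3.415×10^-6 = 6.454×10^5 Pa.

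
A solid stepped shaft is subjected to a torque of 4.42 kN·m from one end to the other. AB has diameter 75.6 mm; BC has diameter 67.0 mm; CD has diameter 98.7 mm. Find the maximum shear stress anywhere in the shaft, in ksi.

Under the same torque, τ_max = 16T/(πd³) is largest where d is smallest — segment BC (d = 67.0 mm).
τ_max = 16·4420/(π·(0.0670)³) = 7.485×10^7 Pa.

10.9 ksi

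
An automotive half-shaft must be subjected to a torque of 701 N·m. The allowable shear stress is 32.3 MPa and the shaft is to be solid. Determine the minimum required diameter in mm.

48.0 mm

For a solid shaft τ_max = 16T/(πd³), so d = (16T/(π τ_allow))^(1/3) = (16·701.0/(π·3.23×10^7))^(1/3) = 0.04799 m.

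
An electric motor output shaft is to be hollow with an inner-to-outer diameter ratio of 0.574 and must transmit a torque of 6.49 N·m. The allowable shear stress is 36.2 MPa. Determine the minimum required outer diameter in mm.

For a hollow shaft with d_i/d_o = 0.574: τ_max = 16T/(π d_o³ (1−k⁴)), so d_o = [16T/(π τ_allow (1−k⁴))]^(1/3) = [16·6.490/(π·3.62×10^7·0.8914)]^(1/3) = 0.01008 m.

10.1 mm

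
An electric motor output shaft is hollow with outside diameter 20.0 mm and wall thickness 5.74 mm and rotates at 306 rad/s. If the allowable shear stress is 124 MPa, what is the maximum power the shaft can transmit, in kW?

J = π(d_o⁴ − d_i⁴)/32 = π(0.0200⁴ − 0.00852⁴)/32 = 1.519×10^-8 m⁴.
T_max = τ_allow·J/r = 1.24×10^8 × 1.519×10^-8 / 0.0100 = 188.4 N·m.
ω = 306 rad/s, so P_max = T_max·ω = 5.764×10^4 W.

57.6 kW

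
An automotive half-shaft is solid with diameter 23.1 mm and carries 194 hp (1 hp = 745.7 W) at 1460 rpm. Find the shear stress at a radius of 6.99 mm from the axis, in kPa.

237000 kPa

ω = 2π·1460/60 = 152.9 rad/s, so T = P/ω = 194×745.7 / 152.9 = 946.2 N·m.
J = πd⁴/32 = π(0.0231)⁴/32 = 2.795×10^-8 m⁴.
Shear stress varies linearly with radius: τ = T·r/J = 946.2 × 0.00699 / 2.795×10^-8 = 2.366×10^8 Pa.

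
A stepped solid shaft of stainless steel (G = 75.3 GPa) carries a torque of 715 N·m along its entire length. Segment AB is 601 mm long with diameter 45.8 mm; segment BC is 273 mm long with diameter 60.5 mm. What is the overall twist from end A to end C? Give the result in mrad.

15.2 mrad

J_AB = π(0.0458)⁴/32 = 4.32×10^-7 m⁴; J_BC = π(0.0605)⁴/32 = 1.32×10^-6 m⁴.
θ = (T/G)·Σ L_i/J_i = (715.0/75.3×10⁹)·(0.601/4.32×10^-7 + 0.273/1.32×10^-6) = 0.01518 rad.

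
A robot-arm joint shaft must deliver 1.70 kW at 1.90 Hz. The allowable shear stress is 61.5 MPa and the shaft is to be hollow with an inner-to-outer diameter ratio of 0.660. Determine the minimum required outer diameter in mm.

ω = 2π·1.90 = 11.94 rad/s, so T = P/ω = 1.70×10³ / 11.94 = 142.4 N·m.
For a hollow shaft with d_i/d_o = 0.660: τ_max = 16T/(π d_o³ (1−k⁴)), so d_o = [16T/(π τ_allow (1−k⁴))]^(1/3) = [16·142.4/(π·6.15×10^7·0.8103)]^(1/3) = 0.02442 m.

24.4 mm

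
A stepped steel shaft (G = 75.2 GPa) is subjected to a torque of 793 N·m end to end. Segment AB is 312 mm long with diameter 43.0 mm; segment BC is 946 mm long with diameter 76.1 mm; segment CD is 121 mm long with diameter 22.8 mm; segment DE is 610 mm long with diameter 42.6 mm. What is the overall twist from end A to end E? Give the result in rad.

J_AB = π(0.0430)⁴/32 = 3.36×10^-7 m⁴; J_BC = π(0.0761)⁴/32 = 3.29×10^-6 m⁴; J_CD = π(0.0228)⁴/32 = 2.65×10^-8 m⁴; J_DE = π(0.0426)⁴/32 = 3.23×10^-7 m⁴.
θ = (T/G)·Σ L_i/J_i = (793.0/75.2×10⁹)·(0.312/3.36×10^-7 + 0.946/3.29×10^-6 + 0.121/2.65×10^-8 + 0.610/3.23×10^-7) = 0.08082 rad.

0.0808 rad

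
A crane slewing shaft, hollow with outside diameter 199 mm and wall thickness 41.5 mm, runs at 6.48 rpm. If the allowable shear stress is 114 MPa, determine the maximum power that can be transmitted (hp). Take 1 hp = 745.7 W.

142 hp

J = π(d_o⁴ − d_i⁴)/32 = π(0.199⁴ − 0.116⁴)/32 = 1.362×10^-4 m⁴.
T_max = τ_allow·J/r = 1.14×10^8 × 1.362×10^-4 / 0.0995 = 156000 N·m.
ω = 2π·6.48/60 = 0.6786 rad/s, so P_max = T_max·ω = 1.059×10^5 W.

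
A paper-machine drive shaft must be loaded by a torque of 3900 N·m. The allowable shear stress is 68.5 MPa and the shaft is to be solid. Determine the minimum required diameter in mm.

66.2 mm

For a solid shaft τ_max = 16T/(πd³), so d = (16T/(π τ_allow))^(1/3) = (16·3900/(π·6.85×10^7))^(1/3) = 0.06619 m.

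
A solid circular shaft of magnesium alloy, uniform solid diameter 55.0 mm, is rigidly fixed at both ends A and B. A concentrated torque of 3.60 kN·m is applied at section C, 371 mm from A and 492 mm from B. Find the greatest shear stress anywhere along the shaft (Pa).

6.28e7 Pa

With uniform GJ and both ends fixed, compatibility θ_AC = θ_CB gives T_A·a = T_B·b, together with T_A + T_B = T₀.
T_A = T₀·b/(a+b) = 3600·492/863.0 = 2052 N·m; T_B = 1548 N·m.
τ in each portion: τ_AC = 6.28×10^7 Pa, τ_CB = 4.74×10^7 Pa; maximum is in AC.
τ_max = T_AC·r/J = 2052·0.0275/8.98×10^-7 = 6.283×10^7 Pa.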